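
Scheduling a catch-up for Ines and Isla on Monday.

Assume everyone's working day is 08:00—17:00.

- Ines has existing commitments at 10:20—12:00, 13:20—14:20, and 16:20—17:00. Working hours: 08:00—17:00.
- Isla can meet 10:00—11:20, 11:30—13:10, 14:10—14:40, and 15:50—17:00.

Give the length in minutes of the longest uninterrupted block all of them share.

70 minutes

Ines free within 08:00–17:00: 08:00–10:20, 12:00–13:20, 14:20–16:20.
Ines ∩ Isla: 10:00–10:20, 12:00–13:10, 14:20–14:40, 15:50–16:20.
Common window lengths: 20, 70, 20, 30 min; longest is 70.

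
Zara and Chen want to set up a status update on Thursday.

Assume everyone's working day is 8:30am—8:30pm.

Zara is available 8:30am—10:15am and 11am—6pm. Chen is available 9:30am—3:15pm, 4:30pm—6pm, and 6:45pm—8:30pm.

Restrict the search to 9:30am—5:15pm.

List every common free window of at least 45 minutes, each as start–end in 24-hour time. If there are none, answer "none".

Zara ∩ Chen: 09:30–10:15, 11:00–15:15, 16:30–18:00.
Restricted to 09:30–17:15: 09:30–10:15, 11:00–15:15, 16:30–17:15.
Windows ≥ 45 min: 09:30–10:15, 11:00–15:15, 16:30–17:15.

09:30–10:15, 11:00–15:15, 16:30–17:15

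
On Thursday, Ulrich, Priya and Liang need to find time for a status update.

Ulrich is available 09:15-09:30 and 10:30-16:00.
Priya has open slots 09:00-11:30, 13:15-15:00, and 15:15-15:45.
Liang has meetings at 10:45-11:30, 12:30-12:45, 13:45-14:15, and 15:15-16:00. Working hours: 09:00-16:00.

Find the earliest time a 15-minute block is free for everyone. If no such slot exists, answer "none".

Liang free within 09:00–16:00: 09:00–10:45, 11:30–12:30, 12:45–13:45, 14:15–15:15.
Ulrich ∩ Priya: 09:15–09:30, 10:30–11:30, 13:15–15:00, 15:15–15:45.
Ulrich ∩ Priya ∩ Liang: 09:15–09:30, 10:30–10:45, 13:15–13:45, 14:15–15:00.
Windows ≥ 15 min: 09:15–09:30, 10:30–10:45, 13:15–13:45, 14:15–15:00.
Earliest such window starts at 09:15.

09:15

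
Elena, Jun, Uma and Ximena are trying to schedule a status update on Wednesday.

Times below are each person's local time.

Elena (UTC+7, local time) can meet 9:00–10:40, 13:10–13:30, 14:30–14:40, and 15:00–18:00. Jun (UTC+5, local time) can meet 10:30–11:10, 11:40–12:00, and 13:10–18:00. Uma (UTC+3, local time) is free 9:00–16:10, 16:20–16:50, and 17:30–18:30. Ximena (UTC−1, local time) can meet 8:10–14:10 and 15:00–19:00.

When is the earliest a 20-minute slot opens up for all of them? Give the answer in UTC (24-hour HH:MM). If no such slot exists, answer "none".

Elena → UTC: 02:00–03:40, 06:10–06:30, 07:30–07:40, 08:00–11:00.
Jun → UTC: 05:30–06:10, 06:40–07:00, 08:10–13:00.
Uma → UTC: 06:00–13:10, 13:20–13:50, 14:30–15:30.
Ximena → UTC: 09:10–15:10, 16:00–20:00.
Elena ∩ Jun: 08:10–11:00.
Elena ∩ Jun ∩ Uma: 08:10–11:00.
Elena ∩ Jun ∩ Uma ∩ Ximena: 09:10–11:00.
Windows ≥ 20 min: 09:10–11:00.
Earliest such window starts at 09:10.

09:10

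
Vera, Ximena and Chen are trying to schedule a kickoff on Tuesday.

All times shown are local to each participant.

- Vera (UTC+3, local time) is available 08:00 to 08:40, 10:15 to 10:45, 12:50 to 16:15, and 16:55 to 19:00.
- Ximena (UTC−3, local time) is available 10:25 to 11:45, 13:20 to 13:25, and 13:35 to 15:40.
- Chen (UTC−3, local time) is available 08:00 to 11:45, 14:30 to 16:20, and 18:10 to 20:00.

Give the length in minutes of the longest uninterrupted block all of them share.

Vera → UTC: 05:00–05:40, 07:15–07:45, 09:50–13:15, 13:55–16:00.
Ximena → UTC: 13:25–14:45, 16:20–16:25, 16:35–18:40.
Chen → UTC: 11:00–14:45, 17:30–19:20, 21:10–23:00.
Vera ∩ Ximena: 13:55–14:45.
Vera ∩ Ximena ∩ Chen: 13:55–14:45.
Single common window of 50 minutes.

50 minutes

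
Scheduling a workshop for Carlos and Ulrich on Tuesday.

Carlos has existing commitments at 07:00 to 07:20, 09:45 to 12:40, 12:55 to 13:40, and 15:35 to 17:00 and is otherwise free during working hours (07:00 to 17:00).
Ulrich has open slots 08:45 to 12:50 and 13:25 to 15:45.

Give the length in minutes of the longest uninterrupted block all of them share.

Carlos free within 07:00–17:00: 07:20–09:45, 12:40–12:55, 13:40–15:35.
Carlos ∩ Ulrich: 08:45–09:45, 12:40–12:50, 13:40–15:35.
Common window lengths: 60, 10, 115 min; longest is 115.

115 minutes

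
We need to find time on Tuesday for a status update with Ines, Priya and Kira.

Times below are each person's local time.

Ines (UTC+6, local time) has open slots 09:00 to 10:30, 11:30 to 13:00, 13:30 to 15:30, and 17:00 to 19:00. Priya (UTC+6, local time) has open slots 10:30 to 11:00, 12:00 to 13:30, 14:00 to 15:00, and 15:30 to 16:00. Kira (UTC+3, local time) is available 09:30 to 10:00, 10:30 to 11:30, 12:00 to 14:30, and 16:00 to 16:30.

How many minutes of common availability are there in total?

Ines → UTC: 03:00–04:30, 05:30–07:00, 07:30–09:30, 11:00–13:00.
Priya → UTC: 04:30–05:00, 06:00–07:30, 08:00–09:00, 09:30–10:00.
Kira → UTC: 06:30–07:00, 07:30–08:30, 09:00–11:30, 13:00–13:30.
Ines ∩ Priya: 06:00–07:00, 08:00–09:00.
Ines ∩ Priya ∩ Kira: 06:30–07:00, 08:00–08:30.
Total common minutes: 30 + 30 = 60.

60 minutes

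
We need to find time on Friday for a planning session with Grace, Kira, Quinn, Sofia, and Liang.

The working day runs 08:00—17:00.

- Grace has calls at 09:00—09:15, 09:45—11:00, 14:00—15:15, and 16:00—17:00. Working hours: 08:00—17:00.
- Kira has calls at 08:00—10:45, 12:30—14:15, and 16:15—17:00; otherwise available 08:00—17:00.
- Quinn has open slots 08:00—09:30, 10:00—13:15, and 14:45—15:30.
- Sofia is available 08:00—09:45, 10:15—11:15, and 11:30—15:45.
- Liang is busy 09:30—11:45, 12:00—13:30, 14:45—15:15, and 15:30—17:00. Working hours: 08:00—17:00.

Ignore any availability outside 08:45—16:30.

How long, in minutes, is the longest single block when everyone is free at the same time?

15 minutes

Grace free within 08:00–17:00: 08:00–09:00, 09:15–09:45, 11:00–14:00, 15:15–16:00.
Kira free within 08:00–17:00: 10:45–12:30, 14:15–16:15.
Liang free within 08:00–17:00: 08:00–09:30, 11:45–12:00, 13:30–14:45, 15:15–15:30.
Grace ∩ Kira: 11:00–12:30, 15:15–16:00.
Grace ∩ Kira ∩ Quinn: 11:00–12:30, 15:15–15:30.
Grace ∩ Kira ∩ Quinn ∩ Sofia: 11:00–11:15, 11:30–12:30, 15:15–15:30.
Grace ∩ Kira ∩ Quinn ∩ Sofia ∩ Liang: 11:45–12:00, 15:15–15:30.
Restricted to 08:45–16:30: 11:45–12:00, 15:15–15:30.
Common window lengths: 15, 15 min; longest is 15.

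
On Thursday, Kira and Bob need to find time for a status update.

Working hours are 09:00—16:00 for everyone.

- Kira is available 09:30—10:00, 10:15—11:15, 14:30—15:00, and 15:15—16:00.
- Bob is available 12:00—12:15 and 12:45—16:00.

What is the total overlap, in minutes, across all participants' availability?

Kira ∩ Bob: 14:30–15:00, 15:15–16:00.
Total common minutes: 30 + 45 = 75.

75 minutes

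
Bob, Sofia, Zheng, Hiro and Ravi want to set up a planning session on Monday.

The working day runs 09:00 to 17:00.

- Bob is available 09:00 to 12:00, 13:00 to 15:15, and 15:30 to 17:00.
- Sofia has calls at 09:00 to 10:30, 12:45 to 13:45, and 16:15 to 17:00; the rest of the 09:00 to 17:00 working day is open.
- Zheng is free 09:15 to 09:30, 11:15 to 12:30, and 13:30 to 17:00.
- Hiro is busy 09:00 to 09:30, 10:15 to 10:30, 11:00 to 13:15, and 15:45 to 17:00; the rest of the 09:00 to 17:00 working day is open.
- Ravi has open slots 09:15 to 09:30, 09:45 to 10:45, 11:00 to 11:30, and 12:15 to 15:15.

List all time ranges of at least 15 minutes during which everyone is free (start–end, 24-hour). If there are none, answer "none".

13:45–15:15

Sofia free within 09:00–17:00: 10:30–12:45, 13:45–16:15.
Hiro free within 09:00–17:00: 09:30–10:15, 10:30–11:00, 13:15–15:45.
Bob ∩ Sofia: 10:30–12:00, 13:45–15:15, 15:30–16:15.
Bob ∩ Sofia ∩ Zheng: 11:15–12:00, 13:45–15:15, 15:30–16:15.
Bob ∩ Sofia ∩ Zheng ∩ Hiro: 13:45–15:15, 15:30–15:45.
Bob ∩ Sofia ∩ Zheng ∩ Hiro ∩ Ravi: 13:45–15:15.
Windows ≥ 15 min: 13:45–15:15.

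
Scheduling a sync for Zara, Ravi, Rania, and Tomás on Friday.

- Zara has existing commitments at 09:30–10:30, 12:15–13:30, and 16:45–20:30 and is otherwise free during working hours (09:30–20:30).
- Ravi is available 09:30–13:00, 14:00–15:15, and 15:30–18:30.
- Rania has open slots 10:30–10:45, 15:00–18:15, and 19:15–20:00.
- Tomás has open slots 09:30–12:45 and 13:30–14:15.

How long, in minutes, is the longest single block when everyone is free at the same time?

15 minutes

Zara free within 09:30–20:30: 10:30–12:15, 13:30–16:45.
Zara ∩ Ravi: 10:30–12:15, 14:00–15:15, 15:30–16:45.
Zara ∩ Ravi ∩ Rania: 10:30–10:45, 15:00–15:15, 15:30–16:45.
Zara ∩ Ravi ∩ Rania ∩ Tomás: 10:30–10:45.
Single common window of 15 minutes.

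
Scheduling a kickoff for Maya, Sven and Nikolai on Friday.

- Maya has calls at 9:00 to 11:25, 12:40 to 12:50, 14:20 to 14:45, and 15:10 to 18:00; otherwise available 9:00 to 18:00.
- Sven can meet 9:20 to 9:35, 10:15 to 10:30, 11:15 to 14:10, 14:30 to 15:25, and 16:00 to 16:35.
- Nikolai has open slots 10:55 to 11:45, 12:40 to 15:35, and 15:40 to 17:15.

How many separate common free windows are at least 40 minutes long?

Maya free within 09:00–18:00: 11:25–12:40, 12:50–14:20, 14:45–15:10.
Maya ∩ Sven: 11:25–12:40, 12:50–14:10, 14:45–15:10.
Maya ∩ Sven ∩ Nikolai: 11:25–11:45, 12:50–14:10, 14:45–15:10.
Windows ≥ 40 min: 12:50–14:10.
That's 1 window.

1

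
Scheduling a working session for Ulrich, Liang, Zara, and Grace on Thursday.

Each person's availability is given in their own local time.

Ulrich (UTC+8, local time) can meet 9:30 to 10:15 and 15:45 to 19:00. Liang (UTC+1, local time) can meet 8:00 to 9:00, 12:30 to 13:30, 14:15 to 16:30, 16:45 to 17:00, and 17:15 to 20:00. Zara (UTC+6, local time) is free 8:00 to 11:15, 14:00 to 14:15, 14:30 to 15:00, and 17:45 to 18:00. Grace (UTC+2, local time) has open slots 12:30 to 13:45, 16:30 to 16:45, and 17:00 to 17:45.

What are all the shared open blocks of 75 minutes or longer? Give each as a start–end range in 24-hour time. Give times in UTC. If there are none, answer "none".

none

Ulrich → UTC: 01:30–02:15, 07:45–11:00.
Liang → UTC: 07:00–08:00, 11:30–12:30, 13:15–15:30, 15:45–16:00, 16:15–19:00.
Zara → UTC: 02:00–05:15, 08:00–08:15, 08:30–09:00, 11:45–12:00.
Grace → UTC: 10:30–11:45, 14:30–14:45, 15:00–15:45.
Ulrich ∩ Liang: 07:45–08:00.
Ulrich ∩ Liang ∩ Zara: (none).
Ulrich ∩ Liang ∩ Zara ∩ Grace: (none).
Windows ≥ 75 min: (none).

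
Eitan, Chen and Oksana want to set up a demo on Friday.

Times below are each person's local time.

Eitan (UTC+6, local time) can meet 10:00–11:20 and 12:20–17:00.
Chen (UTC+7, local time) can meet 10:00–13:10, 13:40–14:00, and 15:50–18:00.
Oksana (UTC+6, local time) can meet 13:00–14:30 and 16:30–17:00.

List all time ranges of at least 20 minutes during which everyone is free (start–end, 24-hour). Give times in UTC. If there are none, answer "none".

10:30–11:00

Eitan → UTC: 04:00–05:20, 06:20–11:00.
Chen → UTC: 03:00–06:10, 06:40–07:00, 08:50–11:00.
Oksana → UTC: 07:00–08:30, 10:30–11:00.
Eitan ∩ Chen: 04:00–05:20, 06:40–07:00, 08:50–11:00.
Eitan ∩ Chen ∩ Oksana: 10:30–11:00.
Windows ≥ 20 min: 10:30–11:00.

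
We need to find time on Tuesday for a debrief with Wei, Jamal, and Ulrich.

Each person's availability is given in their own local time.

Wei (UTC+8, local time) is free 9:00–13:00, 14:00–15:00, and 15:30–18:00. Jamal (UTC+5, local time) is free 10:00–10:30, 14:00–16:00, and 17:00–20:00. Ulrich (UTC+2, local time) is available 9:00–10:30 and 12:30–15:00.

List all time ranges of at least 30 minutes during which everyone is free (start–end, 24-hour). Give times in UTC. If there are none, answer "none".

Wei → UTC: 01:00–05:00, 06:00–07:00, 07:30–10:00.
Jamal → UTC: 05:00–05:30, 09:00–11:00, 12:00–15:00.
Ulrich → UTC: 07:00–08:30, 10:30–13:00.
Wei ∩ Jamal: 09:00–10:00.
Wei ∩ Jamal ∩ Ulrich: (none).
Windows ≥ 30 min: (none).

none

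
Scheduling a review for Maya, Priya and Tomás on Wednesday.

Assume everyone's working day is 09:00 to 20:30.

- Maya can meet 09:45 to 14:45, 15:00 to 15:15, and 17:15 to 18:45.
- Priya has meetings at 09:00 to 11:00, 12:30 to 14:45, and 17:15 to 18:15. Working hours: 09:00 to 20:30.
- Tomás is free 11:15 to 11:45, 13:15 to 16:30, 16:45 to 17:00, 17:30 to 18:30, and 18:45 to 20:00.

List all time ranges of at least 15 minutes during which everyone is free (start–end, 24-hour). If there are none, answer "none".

Priya free within 09:00–20:30: 11:00–12:30, 14:45–17:15, 18:15–20:30.
Maya ∩ Priya: 11:00–12:30, 15:00–15:15, 18:15–18:45.
Maya ∩ Priya ∩ Tomás: 11:15–11:45, 15:00–15:15, 18:15–18:30.
Windows ≥ 15 min: 11:15–11:45, 15:00–15:15, 18:15–18:30.

11:15–11:45, 15:00–15:15, 18:15–18:30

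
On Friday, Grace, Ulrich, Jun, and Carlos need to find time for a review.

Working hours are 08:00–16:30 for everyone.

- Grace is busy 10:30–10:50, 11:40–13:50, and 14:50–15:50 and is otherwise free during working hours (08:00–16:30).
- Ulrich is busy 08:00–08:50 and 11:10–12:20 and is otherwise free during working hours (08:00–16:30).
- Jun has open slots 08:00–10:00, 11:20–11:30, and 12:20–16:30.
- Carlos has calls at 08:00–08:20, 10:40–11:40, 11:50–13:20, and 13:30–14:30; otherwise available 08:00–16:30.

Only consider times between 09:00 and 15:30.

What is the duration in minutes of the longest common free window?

60 minutes

Grace free within 08:00–16:30: 08:00–10:30, 10:50–11:40, 13:50–14:50, 15:50–16:30.
Ulrich free within 08:00–16:30: 08:50–11:10, 12:20–16:30.
Carlos free within 08:00–16:30: 08:20–10:40, 11:40–11:50, 13:20–13:30, 14:30–16:30.
Grace ∩ Ulrich: 08:50–10:30, 10:50–11:10, 13:50–14:50, 15:50–16:30.
Grace ∩ Ulrich ∩ Jun: 08:50–10:00, 13:50–14:50, 15:50–16:30.
Grace ∩ Ulrich ∩ Jun ∩ Carlos: 08:50–10:00, 14:30–14:50, 15:50–16:30.
Restricted to 09:00–15:30: 09:00–10:00, 14:30–14:50.
Common window lengths: 60, 20 min; longest is 60.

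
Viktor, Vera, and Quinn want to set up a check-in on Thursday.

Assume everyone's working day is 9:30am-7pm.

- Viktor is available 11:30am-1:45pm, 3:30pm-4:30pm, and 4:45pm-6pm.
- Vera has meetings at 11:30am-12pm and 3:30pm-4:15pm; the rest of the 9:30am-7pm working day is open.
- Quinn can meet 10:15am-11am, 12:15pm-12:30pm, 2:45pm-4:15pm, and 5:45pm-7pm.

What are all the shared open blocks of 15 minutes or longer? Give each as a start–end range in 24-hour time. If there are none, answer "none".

12:15–12:30, 17:45–18:00

Vera free within 09:30–19:00: 09:30–11:30, 12:00–15:30, 16:15–19:00.
Viktor ∩ Vera: 12:00–13:45, 16:15–16:30, 16:45–18:00.
Viktor ∩ Vera ∩ Quinn: 12:15–12:30, 17:45–18:00.
Windows ≥ 15 min: 12:15–12:30, 17:45–18:00.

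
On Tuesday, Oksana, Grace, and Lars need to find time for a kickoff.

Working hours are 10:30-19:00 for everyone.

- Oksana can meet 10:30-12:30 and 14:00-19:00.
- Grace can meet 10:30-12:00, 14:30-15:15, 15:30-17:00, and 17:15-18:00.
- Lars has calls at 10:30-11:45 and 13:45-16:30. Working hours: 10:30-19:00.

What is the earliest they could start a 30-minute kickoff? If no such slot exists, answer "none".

Lars free within 10:30–19:00: 11:45–13:45, 16:30–19:00.
Oksana ∩ Grace: 10:30–12:00, 14:30–15:15, 15:30–17:00, 17:15–18:00.
Oksana ∩ Grace ∩ Lars: 11:45–12:00, 16:30–17:00, 17:15–18:00.
Windows ≥ 30 min: 16:30–17:00, 17:15–18:00.
Earliest such window starts at 16:30.

16:30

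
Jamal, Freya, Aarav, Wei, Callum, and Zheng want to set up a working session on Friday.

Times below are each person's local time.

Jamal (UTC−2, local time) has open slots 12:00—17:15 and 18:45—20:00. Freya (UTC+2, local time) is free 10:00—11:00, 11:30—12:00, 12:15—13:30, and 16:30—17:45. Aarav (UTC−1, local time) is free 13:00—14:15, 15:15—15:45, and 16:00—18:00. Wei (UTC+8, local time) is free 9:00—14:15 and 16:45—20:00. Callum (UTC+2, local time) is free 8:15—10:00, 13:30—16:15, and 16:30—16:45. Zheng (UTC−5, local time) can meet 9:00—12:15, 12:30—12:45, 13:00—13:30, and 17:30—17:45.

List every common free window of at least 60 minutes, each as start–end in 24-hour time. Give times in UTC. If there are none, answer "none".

none

Jamal → UTC: 14:00–19:15, 20:45–22:00.
Freya → UTC: 08:00–09:00, 09:30–10:00, 10:15–11:30, 14:30–15:45.
Aarav → UTC: 14:00–15:15, 16:15–16:45, 17:00–19:00.
Wei → UTC: 01:00–06:15, 08:45–12:00.
Callum → UTC: 06:15–08:00, 11:30–14:15, 14:30–14:45.
Zheng → UTC: 14:00–17:15, 17:30–17:45, 18:00–18:30, 22:30–22:45.
Jamal ∩ Freya: 14:30–15:45.
Jamal ∩ Freya ∩ Aarav: 14:30–15:15.
Jamal ∩ Freya ∩ Aarav ∩ Wei: (none).
Jamal ∩ Freya ∩ Aarav ∩ Wei ∩ Callum: (none).
Jamal ∩ Freya ∩ Aarav ∩ Wei ∩ Callum ∩ Zheng: (none).
Windows ≥ 60 min: (none).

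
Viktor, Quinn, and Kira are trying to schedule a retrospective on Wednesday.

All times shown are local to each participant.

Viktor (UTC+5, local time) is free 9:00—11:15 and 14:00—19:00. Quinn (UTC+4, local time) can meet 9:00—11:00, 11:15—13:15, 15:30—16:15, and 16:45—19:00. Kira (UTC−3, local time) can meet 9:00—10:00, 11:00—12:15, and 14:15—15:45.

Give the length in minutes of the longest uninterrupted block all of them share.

Viktor → UTC: 04:00–06:15, 09:00–14:00.
Quinn → UTC: 05:00–07:00, 07:15–09:15, 11:30–12:15, 12:45–15:00.
Kira → UTC: 12:00–13:00, 14:00–15:15, 17:15–18:45.
Viktor ∩ Quinn: 05:00–06:15, 09:00–09:15, 11:30–12:15, 12:45–14:00.
Viktor ∩ Quinn ∩ Kira: 12:00–12:15, 12:45–13:00.
Common window lengths: 15, 15 min; longest is 15.

15 minutes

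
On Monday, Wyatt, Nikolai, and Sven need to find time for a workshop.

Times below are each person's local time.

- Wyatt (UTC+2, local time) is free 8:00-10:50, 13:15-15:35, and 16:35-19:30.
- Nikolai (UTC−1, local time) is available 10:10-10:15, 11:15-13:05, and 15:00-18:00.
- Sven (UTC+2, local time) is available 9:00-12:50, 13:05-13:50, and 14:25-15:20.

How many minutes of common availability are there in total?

55 minutes

Wyatt → UTC: 06:00–08:50, 11:15–13:35, 14:35–17:30.
Nikolai → UTC: 11:10–11:15, 12:15–14:05, 16:00–19:00.
Sven → UTC: 07:00–10:50, 11:05–11:50, 12:25–13:20.
Wyatt ∩ Nikolai: 12:15–13:35, 16:00–17:30.
Wyatt ∩ Nikolai ∩ Sven: 12:25–13:20.
Total common minutes: 55.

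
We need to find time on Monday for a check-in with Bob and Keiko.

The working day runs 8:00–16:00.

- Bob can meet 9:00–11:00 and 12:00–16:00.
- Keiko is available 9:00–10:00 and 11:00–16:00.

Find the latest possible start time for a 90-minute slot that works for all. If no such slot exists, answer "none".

14:30

Bob ∩ Keiko: 09:00–10:00, 12:00–16:00.
Windows ≥ 90 min: 12:00–16:00.
Latest start in the last window 12:00–16:00 is 16:00 − 90 min = 14:30.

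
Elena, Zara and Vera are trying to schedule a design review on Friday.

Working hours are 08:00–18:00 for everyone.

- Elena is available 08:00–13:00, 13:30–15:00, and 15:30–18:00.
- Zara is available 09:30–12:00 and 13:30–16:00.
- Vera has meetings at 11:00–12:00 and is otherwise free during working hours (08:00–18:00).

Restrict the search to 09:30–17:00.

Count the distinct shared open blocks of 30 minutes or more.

Vera free within 08:00–18:00: 08:00–11:00, 12:00–18:00.
Elena ∩ Zara: 09:30–12:00, 13:30–15:00, 15:30–16:00.
Elena ∩ Zara ∩ Vera: 09:30–11:00, 13:30–15:00, 15:30–16:00.
Restricted to 09:30–17:00: 09:30–11:00, 13:30–15:00, 15:30–16:00.
Windows ≥ 30 min: 09:30–11:00, 13:30–15:00, 15:30–16:00.
That's 3 windows.

3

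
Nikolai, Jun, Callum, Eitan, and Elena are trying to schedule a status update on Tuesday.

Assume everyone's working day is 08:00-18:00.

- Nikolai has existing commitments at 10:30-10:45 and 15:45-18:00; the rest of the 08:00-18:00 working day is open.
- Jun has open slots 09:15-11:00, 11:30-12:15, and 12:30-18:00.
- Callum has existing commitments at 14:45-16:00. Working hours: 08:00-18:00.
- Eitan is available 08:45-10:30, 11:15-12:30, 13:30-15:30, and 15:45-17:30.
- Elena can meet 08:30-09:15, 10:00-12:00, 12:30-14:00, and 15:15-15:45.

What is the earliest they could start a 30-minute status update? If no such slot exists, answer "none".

Nikolai free within 08:00–18:00: 08:00–10:30, 10:45–15:45.
Callum free within 08:00–18:00: 08:00–14:45, 16:00–18:00.
Nikolai ∩ Jun: 09:15–10:30, 10:45–11:00, 11:30–12:15, 12:30–15:45.
Nikolai ∩ Jun ∩ Callum: 09:15–10:30, 10:45–11:00, 11:30–12:15, 12:30–14:45.
Nikolai ∩ Jun ∩ Callum ∩ Eitan: 09:15–10:30, 11:30–12:15, 13:30–14:45.
Nikolai ∩ Jun ∩ Callum ∩ Eitan ∩ Elena: 10:00–10:30, 11:30–12:00, 13:30–14:00.
Windows ≥ 30 min: 10:00–10:30, 11:30–12:00, 13:30–14:00.
Earliest such window starts at 10:00.

10:00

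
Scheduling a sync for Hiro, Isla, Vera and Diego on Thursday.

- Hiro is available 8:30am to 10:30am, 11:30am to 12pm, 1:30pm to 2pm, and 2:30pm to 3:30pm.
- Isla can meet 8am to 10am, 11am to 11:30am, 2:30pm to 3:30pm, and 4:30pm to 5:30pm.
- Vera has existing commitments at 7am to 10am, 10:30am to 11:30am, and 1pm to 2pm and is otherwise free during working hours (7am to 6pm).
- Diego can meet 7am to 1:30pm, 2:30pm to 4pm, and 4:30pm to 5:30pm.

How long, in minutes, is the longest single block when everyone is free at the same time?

60 minutes

Vera free within 07:00–18:00: 10:00–10:30, 11:30–13:00, 14:00–18:00.
Hiro ∩ Isla: 08:30–10:00, 14:30–15:30.
Hiro ∩ Isla ∩ Vera: 14:30–15:30.
Hiro ∩ Isla ∩ Vera ∩ Diego: 14:30–15:30.
Single common window of 60 minutes.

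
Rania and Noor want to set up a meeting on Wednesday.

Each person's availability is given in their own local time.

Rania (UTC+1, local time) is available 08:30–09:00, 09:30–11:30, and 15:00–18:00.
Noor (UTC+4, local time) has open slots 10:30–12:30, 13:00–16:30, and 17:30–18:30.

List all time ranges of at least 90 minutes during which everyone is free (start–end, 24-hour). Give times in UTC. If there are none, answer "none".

09:00–10:30

Rania → UTC: 07:30–08:00, 08:30–10:30, 14:00–17:00.
Noor → UTC: 06:30–08:30, 09:00–12:30, 13:30–14:30.
Rania ∩ Noor: 07:30–08:00, 09:00–10:30, 14:00–14:30.
Windows ≥ 90 min: 09:00–10:30.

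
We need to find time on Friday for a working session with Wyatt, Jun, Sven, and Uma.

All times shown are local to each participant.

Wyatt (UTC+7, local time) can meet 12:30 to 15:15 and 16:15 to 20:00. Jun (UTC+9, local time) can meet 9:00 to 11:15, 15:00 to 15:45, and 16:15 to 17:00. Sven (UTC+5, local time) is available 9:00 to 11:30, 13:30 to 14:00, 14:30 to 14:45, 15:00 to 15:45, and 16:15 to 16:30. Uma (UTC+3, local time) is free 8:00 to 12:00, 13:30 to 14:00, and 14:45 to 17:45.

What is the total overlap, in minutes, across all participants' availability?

Wyatt → UTC: 05:30–08:15, 09:15–13:00.
Jun → UTC: 00:00–02:15, 06:00–06:45, 07:15–08:00.
Sven → UTC: 04:00–06:30, 08:30–09:00, 09:30–09:45, 10:00–10:45, 11:15–11:30.
Uma → UTC: 05:00–09:00, 10:30–11:00, 11:45–14:45.
Wyatt ∩ Jun: 06:00–06:45, 07:15–08:00.
Wyatt ∩ Jun ∩ Sven: 06:00–06:30.
Wyatt ∩ Jun ∩ Sven ∩ Uma: 06:00–06:30.
Total common minutes: 30.

30 minutes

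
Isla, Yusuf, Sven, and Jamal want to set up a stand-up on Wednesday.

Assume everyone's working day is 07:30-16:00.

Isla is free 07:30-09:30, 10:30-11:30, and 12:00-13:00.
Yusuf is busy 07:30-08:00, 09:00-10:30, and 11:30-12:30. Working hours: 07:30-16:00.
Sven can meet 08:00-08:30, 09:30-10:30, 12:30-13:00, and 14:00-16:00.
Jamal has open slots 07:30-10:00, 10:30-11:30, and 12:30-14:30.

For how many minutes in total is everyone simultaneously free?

60 minutes

Yusuf free within 07:30–16:00: 08:00–09:00, 10:30–11:30, 12:30–16:00.
Isla ∩ Yusuf: 08:00–09:00, 10:30–11:30, 12:30–13:00.
Isla ∩ Yusuf ∩ Sven: 08:00–08:30, 12:30–13:00.
Isla ∩ Yusuf ∩ Sven ∩ Jamal: 08:00–08:30, 12:30–13:00.
Total common minutes: 30 + 30 = 60.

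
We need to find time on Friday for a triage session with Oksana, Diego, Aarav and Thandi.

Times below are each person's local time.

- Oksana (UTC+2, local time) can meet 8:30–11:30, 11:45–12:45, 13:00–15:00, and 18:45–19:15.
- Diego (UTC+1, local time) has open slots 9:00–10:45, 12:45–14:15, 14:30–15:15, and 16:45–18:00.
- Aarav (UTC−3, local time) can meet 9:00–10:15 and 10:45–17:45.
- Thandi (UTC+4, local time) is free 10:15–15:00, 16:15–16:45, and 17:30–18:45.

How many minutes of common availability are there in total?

Oksana → UTC: 06:30–09:30, 09:45–10:45, 11:00–13:00, 16:45–17:15.
Diego → UTC: 08:00–09:45, 11:45–13:15, 13:30–14:15, 15:45–17:00.
Aarav → UTC: 12:00–13:15, 13:45–20:45.
Thandi → UTC: 06:15–11:00, 12:15–12:45, 13:30–14:45.
Oksana ∩ Diego: 08:00–09:30, 11:45–13:00, 16:45–17:00.
Oksana ∩ Diego ∩ Aarav: 12:00–13:00, 16:45–17:00.
Oksana ∩ Diego ∩ Aarav ∩ Thandi: 12:15–12:45.
Total common minutes: 30.

30 minutes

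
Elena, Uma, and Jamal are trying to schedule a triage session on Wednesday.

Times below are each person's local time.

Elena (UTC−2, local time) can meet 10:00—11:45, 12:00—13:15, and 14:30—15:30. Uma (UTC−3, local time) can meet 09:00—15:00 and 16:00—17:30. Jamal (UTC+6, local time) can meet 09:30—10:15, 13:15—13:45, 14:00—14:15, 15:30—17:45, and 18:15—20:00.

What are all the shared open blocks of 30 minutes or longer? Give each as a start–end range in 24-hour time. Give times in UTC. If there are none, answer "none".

12:15–13:45

Elena → UTC: 12:00–13:45, 14:00–15:15, 16:30–17:30.
Uma → UTC: 12:00–18:00, 19:00–20:30.
Jamal → UTC: 03:30–04:15, 07:15–07:45, 08:00–08:15, 09:30–11:45, 12:15–14:00.
Elena ∩ Uma: 12:00–13:45, 14:00–15:15, 16:30–17:30.
Elena ∩ Uma ∩ Jamal: 12:15–13:45.
Windows ≥ 30 min: 12:15–13:45.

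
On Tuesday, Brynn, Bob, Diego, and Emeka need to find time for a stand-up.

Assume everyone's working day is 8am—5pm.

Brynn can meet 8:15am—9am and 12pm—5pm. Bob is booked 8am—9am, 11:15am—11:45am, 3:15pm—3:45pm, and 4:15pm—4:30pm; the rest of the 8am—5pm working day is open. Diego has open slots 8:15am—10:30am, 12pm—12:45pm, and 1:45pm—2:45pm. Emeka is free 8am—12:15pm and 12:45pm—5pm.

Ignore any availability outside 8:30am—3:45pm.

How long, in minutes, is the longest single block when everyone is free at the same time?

Bob free within 08:00–17:00: 09:00–11:15, 11:45–15:15, 15:45–16:15, 16:30–17:00.
Brynn ∩ Bob: 12:00–15:15, 15:45–16:15, 16:30–17:00.
Brynn ∩ Bob ∩ Diego: 12:00–12:45, 13:45–14:45.
Brynn ∩ Bob ∩ Diego ∩ Emeka: 12:00–12:15, 13:45–14:45.
Restricted to 08:30–15:45: 12:00–12:15, 13:45–14:45.
Common window lengths: 15, 60 min; longest is 60.

60 minutes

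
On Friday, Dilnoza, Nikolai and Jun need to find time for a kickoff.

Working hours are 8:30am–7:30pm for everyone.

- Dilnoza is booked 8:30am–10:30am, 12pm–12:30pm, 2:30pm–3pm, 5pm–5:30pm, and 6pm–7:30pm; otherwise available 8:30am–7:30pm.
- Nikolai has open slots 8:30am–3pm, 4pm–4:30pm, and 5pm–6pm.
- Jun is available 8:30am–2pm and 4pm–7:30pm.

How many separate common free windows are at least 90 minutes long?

2

Dilnoza free within 08:30–19:30: 10:30–12:00, 12:30–14:30, 15:00–17:00, 17:30–18:00.
Dilnoza ∩ Nikolai: 10:30–12:00, 12:30–14:30, 16:00–16:30, 17:30–18:00.
Dilnoza ∩ Nikolai ∩ Jun: 10:30–12:00, 12:30–14:00, 16:00–16:30, 17:30–18:00.
Windows ≥ 90 min: 10:30–12:00, 12:30–14:00.
That's 2 windows.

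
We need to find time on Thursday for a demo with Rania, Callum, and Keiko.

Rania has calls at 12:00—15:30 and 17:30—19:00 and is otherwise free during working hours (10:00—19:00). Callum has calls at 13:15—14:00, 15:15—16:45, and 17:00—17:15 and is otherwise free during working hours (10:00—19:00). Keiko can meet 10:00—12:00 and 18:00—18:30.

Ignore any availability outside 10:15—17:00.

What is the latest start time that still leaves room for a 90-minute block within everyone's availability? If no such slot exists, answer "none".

10:30

Rania free within 10:00–19:00: 10:00–12:00, 15:30–17:30.
Callum free within 10:00–19:00: 10:00–13:15, 14:00–15:15, 16:45–17:00, 17:15–19:00.
Rania ∩ Callum: 10:00–12:00, 16:45–17:00, 17:15–17:30.
Rania ∩ Callum ∩ Keiko: 10:00–12:00.
Restricted to 10:15–17:00: 10:15–12:00.
Windows ≥ 90 min: 10:15–12:00.
Latest start in the last window 10:15–12:00 is 12:00 − 90 min = 10:30.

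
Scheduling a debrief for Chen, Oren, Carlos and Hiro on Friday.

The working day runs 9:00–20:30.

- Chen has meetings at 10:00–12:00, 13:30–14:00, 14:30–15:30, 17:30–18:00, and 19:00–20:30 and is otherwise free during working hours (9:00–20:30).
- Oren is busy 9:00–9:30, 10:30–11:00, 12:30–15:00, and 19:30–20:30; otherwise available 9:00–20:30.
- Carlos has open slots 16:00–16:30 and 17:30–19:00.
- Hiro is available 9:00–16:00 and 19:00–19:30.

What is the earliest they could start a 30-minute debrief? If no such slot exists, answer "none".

Chen free within 09:00–20:30: 09:00–10:00, 12:00–13:30, 14:00–14:30, 15:30–17:30, 18:00–19:00.
Oren free within 09:00–20:30: 09:30–10:30, 11:00–12:30, 15:00–19:30.
Chen ∩ Oren: 09:30–10:00, 12:00–12:30, 15:30–17:30, 18:00–19:00.
Chen ∩ Oren ∩ Carlos: 16:00–16:30, 18:00–19:00.
Chen ∩ Oren ∩ Carlos ∩ Hiro: (none).
Windows ≥ 30 min: (none).

none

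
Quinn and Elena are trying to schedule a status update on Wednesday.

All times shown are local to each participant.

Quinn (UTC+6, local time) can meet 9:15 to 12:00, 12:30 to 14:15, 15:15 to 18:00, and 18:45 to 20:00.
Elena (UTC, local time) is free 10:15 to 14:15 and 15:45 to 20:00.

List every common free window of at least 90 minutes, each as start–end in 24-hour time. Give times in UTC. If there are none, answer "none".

Quinn → UTC: 03:15–06:00, 06:30–08:15, 09:15–12:00, 12:45–14:00.
Elena → UTC: 10:15–14:15, 15:45–20:00.
Quinn ∩ Elena: 10:15–12:00, 12:45–14:00.
Windows ≥ 90 min: 10:15–12:00.

10:15–12:00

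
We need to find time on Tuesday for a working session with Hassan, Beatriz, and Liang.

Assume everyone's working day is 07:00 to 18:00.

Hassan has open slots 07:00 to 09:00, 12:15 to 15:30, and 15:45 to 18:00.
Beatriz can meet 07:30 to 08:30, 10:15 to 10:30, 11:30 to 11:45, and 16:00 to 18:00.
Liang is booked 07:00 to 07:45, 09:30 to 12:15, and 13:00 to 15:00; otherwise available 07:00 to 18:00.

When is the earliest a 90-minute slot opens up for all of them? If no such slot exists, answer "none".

16:00

Liang free within 07:00–18:00: 07:45–09:30, 12:15–13:00, 15:00–18:00.
Hassan ∩ Beatriz: 07:30–08:30, 16:00–18:00.
Hassan ∩ Beatriz ∩ Liang: 07:45–08:30, 16:00–18:00.
Windows ≥ 90 min: 16:00–18:00.
Earliest such window starts at 16:00.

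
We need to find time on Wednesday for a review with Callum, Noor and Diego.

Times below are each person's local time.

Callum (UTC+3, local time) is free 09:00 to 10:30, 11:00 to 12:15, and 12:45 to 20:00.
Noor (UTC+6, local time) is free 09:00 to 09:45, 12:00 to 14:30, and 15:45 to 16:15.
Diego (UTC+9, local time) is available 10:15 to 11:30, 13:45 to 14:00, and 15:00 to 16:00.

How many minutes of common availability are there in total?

Callum → UTC: 06:00–07:30, 08:00–09:15, 09:45–17:00.
Noor → UTC: 03:00–03:45, 06:00–08:30, 09:45–10:15.
Diego → UTC: 01:15–02:30, 04:45–05:00, 06:00–07:00.
Callum ∩ Noor: 06:00–07:30, 08:00–08:30, 09:45–10:15.
Callum ∩ Noor ∩ Diego: 06:00–07:00.
Total common minutes: 60.

60 minutes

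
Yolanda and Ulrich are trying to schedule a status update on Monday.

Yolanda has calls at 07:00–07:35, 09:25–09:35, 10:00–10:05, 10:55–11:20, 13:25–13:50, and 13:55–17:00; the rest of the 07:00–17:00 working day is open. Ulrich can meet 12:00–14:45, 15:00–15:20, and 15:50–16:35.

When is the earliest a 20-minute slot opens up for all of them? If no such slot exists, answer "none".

12:00

Yolanda free within 07:00–17:00: 07:35–09:25, 09:35–10:00, 10:05–10:55, 11:20–13:25, 13:50–13:55.
Yolanda ∩ Ulrich: 12:00–13:25, 13:50–13:55.
Windows ≥ 20 min: 12:00–13:25.
Earliest such window starts at 12:00.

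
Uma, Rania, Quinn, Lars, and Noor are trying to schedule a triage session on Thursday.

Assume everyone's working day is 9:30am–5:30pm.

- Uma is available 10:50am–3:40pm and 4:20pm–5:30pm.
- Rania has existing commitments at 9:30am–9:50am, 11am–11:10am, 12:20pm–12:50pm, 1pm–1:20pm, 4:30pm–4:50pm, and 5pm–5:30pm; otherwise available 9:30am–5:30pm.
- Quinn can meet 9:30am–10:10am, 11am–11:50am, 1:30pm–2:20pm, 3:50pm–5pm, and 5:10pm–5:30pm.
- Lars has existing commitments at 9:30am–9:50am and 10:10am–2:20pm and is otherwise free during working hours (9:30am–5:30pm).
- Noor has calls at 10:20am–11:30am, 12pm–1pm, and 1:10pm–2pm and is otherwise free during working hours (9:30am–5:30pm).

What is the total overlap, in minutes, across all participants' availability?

20 minutes

Rania free within 09:30–17:30: 09:50–11:00, 11:10–12:20, 12:50–13:00, 13:20–16:30, 16:50–17:00.
Lars free within 09:30–17:30: 09:50–10:10, 14:20–17:30.
Noor free within 09:30–17:30: 09:30–10:20, 11:30–12:00, 13:00–13:10, 14:00–17:30.
Uma ∩ Rania: 10:50–11:00, 11:10–12:20, 12:50–13:00, 13:20–15:40, 16:20–16:30, 16:50–17:00.
Uma ∩ Rania ∩ Quinn: 11:10–11:50, 13:30–14:20, 16:20–16:30, 16:50–17:00.
Uma ∩ Rania ∩ Quinn ∩ Lars: 16:20–16:30, 16:50–17:00.
Uma ∩ Rania ∩ Quinn ∩ Lars ∩ Noor: 16:20–16:30, 16:50–17:00.
Total common minutes: 10 + 10 = 20.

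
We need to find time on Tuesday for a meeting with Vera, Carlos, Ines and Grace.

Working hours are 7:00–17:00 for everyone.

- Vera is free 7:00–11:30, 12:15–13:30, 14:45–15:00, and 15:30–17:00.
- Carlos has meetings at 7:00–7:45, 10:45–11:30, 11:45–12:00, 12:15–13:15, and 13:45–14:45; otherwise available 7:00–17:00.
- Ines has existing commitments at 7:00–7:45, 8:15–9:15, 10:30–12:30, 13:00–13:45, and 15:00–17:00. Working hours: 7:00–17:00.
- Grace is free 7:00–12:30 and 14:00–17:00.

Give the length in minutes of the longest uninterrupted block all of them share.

Carlos free within 07:00–17:00: 07:45–10:45, 11:30–11:45, 12:00–12:15, 13:15–13:45, 14:45–17:00.
Ines free within 07:00–17:00: 07:45–08:15, 09:15–10:30, 12:30–13:00, 13:45–15:00.
Vera ∩ Carlos: 07:45–10:45, 13:15–13:30, 14:45–15:00, 15:30–17:00.
Vera ∩ Carlos ∩ Ines: 07:45–08:15, 09:15–10:30, 14:45–15:00.
Vera ∩ Carlos ∩ Ines ∩ Grace: 07:45–08:15, 09:15–10:30, 14:45–15:00.
Common window lengths: 30, 75, 15 min; longest is 75.

75 minutes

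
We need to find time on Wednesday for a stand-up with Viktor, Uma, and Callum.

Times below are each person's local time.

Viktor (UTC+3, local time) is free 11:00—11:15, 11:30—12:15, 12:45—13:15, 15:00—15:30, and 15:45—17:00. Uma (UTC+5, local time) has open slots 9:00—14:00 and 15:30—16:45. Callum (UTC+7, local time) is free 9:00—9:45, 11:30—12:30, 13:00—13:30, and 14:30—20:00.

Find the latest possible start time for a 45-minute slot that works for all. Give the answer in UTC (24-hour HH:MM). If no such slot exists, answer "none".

Viktor → UTC: 08:00–08:15, 08:30–09:15, 09:45–10:15, 12:00–12:30, 12:45–14:00.
Uma → UTC: 04:00–09:00, 10:30–11:45.
Callum → UTC: 02:00–02:45, 04:30–05:30, 06:00–06:30, 07:30–13:00.
Viktor ∩ Uma: 08:00–08:15, 08:30–09:00.
Viktor ∩ Uma ∩ Callum: 08:00–08:15, 08:30–09:00.
Windows ≥ 45 min: (none).

none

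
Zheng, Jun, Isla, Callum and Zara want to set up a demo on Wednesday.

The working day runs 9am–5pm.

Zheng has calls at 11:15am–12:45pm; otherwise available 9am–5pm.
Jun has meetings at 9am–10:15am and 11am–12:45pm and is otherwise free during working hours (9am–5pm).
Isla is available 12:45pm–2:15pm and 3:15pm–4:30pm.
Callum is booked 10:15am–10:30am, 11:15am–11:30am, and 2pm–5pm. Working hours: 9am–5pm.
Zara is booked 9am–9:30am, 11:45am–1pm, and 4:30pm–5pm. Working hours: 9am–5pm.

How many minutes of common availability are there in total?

Zheng free within 09:00–17:00: 09:00–11:15, 12:45–17:00.
Jun free within 09:00–17:00: 10:15–11:00, 12:45–17:00.
Callum free within 09:00–17:00: 09:00–10:15, 10:30–11:15, 11:30–14:00.
Zara free within 09:00–17:00: 09:30–11:45, 13:00–16:30.
Zheng ∩ Jun: 10:15–11:00, 12:45–17:00.
Zheng ∩ Jun ∩ Isla: 12:45–14:15, 15:15–16:30.
Zheng ∩ Jun ∩ Isla ∩ Callum: 12:45–14:00.
Zheng ∩ Jun ∩ Isla ∩ Callum ∩ Zara: 13:00–14:00.
Total common minutes: 60.

60 minutes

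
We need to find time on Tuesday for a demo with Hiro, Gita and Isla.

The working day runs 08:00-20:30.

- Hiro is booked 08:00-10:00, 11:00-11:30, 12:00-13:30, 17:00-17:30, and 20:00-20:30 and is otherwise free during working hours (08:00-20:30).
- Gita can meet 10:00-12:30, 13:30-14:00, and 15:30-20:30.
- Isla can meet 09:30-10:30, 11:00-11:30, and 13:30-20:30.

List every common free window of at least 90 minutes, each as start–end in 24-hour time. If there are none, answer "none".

Hiro free within 08:00–20:30: 10:00–11:00, 11:30–12:00, 13:30–17:00, 17:30–20:00.
Hiro ∩ Gita: 10:00–11:00, 11:30–12:00, 13:30–14:00, 15:30–17:00, 17:30–20:00.
Hiro ∩ Gita ∩ Isla: 10:00–10:30, 13:30–14:00, 15:30–17:00, 17:30–20:00.
Windows ≥ 90 min: 15:30–17:00, 17:30–20:00.

15:30–17:00, 17:30–20:00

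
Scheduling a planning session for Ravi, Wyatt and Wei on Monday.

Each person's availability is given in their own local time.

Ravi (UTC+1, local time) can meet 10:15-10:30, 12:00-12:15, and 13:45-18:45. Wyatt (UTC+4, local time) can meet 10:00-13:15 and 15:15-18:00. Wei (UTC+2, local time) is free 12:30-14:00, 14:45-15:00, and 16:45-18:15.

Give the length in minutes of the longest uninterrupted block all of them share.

15 minutes

Ravi → UTC: 09:15–09:30, 11:00–11:15, 12:45–17:45.
Wyatt → UTC: 06:00–09:15, 11:15–14:00.
Wei → UTC: 10:30–12:00, 12:45–13:00, 14:45–16:15.
Ravi ∩ Wyatt: 12:45–14:00.
Ravi ∩ Wyatt ∩ Wei: 12:45–13:00.
Single common window of 15 minutes.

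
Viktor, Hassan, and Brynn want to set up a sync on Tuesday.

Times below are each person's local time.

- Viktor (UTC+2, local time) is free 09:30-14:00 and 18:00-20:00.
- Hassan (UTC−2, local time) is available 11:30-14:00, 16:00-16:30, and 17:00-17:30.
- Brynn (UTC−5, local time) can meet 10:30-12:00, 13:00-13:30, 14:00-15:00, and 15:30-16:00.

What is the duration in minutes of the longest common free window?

Viktor → UTC: 07:30–12:00, 16:00–18:00.
Hassan → UTC: 13:30–16:00, 18:00–18:30, 19:00–19:30.
Brynn → UTC: 15:30–17:00, 18:00–18:30, 19:00–20:00, 20:30–21:00.
Viktor ∩ Hassan: (none).
Viktor ∩ Hassan ∩ Brynn: (none).
No common window.

0 minutes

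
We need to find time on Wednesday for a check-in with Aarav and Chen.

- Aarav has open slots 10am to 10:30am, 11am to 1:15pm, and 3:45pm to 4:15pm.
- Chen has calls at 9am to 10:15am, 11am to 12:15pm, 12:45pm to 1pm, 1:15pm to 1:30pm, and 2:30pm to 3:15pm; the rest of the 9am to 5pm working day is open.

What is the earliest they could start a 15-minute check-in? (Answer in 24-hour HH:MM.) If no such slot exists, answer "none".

Chen free within 09:00–17:00: 10:15–11:00, 12:15–12:45, 13:00–13:15, 13:30–14:30, 15:15–17:00.
Aarav ∩ Chen: 10:15–10:30, 12:15–12:45, 13:00–13:15, 15:45–16:15.
Windows ≥ 15 min: 10:15–10:30, 12:15–12:45, 13:00–13:15, 15:45–16:15.
Earliest such window starts at 10:15.

10:15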